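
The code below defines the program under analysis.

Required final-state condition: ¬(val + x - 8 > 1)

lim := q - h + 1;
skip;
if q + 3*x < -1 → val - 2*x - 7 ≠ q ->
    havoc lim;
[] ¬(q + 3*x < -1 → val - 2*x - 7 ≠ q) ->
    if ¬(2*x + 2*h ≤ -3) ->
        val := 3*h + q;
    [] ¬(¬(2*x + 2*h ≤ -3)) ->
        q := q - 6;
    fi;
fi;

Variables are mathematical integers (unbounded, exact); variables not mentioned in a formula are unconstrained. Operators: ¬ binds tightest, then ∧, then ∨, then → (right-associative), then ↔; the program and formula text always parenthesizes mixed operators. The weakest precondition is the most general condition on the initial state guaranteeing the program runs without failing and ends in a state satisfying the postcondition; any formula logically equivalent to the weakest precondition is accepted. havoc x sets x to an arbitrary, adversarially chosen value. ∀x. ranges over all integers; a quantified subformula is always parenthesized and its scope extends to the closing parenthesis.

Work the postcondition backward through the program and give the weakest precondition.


Working backward. After the program, the postcondition ¬(val + x - 8 > 1) must hold; in canonical form it is ¬(val + x > 9).
Then branch requires ¬(val + x > 9); else branch requires ((¬(2*h + 2*x ≤ -3)) → (¬(3*h + q + x > 9))) ∧ (2*h + 2*x ≤ -3 → (¬(val + x > 9))).
Before the if: ((q + 3*x < -1 → val ≠ q + 2*x + 7) → (¬(val + x > 9))) ∧ ((¬(q + 3*x < -1 → val ≠ q + 2*x + 7)) → (((¬(2*h + 2*x ≤ -3)) → (¬(3*h + q + x > 9))) ∧ (2*h + 2*x ≤ -3 → (¬(val + x > 9)))))
Before skip: ((q + 3*x < -1 → val ≠ q + 2*x + 7) → (¬(val + x > 9))) ∧ ((¬(q + 3*x < -1 → val ≠ q + 2*x + 7)) → (((¬(2*h + 2*x ≤ -3)) → (¬(3*h + q + x > 9))) ∧ (2*h + 2*x ≤ -3 → (¬(val + x > 9)))))
Before lim := q - h + 1: ((q + 3*x < -1 → val ≠ q + 2*x + 7) → (¬(val + x > 9))) ∧ ((¬(q + 3*x < -1 → val ≠ q + 2*x + 7)) → (((¬(2*h + 2*x ≤ -3)) → (¬(3*h + q + x > 9))) ∧ (2*h + 2*x ≤ -3 → (¬(val + x > 9)))))
Answer: WP = ((q + 3*x < -1 → val ≠ q + 2*x + 7) → (¬(val + x > 9))) ∧ ((¬(q + 3*x < -1 → val ≠ q + 2*x + 7)) → (((¬(2*h + 2*x ≤ -3)) → (¬(3*h + q + x > 9))) ∧ (2*h + 2*x ≤ -3 → (¬(val + x > 9)))))


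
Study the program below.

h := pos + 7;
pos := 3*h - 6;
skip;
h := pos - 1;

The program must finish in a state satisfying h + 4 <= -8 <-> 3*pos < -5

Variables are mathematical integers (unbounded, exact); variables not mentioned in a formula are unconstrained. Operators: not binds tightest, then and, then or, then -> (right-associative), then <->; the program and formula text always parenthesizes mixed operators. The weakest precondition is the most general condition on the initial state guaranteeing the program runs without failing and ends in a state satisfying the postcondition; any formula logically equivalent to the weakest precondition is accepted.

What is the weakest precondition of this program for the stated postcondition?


Working backward. After the program, the postcondition h + 4 <= -8 <-> 3*pos < -5 must hold; in canonical form it is h <= -12 <-> 3*pos < -5.
Before h := pos - 1: pos <= -11 <-> 3*pos < -5
Before skip: pos <= -11 <-> 3*pos < -5
Before pos := 3*h - 6: 3*h <= -5 <-> 9*h < 13
Before h := pos + 7: 3*pos <= -26 <-> 9*pos < -50
Answer: WP = 3*pos <= -26 <-> 9*pos < -50


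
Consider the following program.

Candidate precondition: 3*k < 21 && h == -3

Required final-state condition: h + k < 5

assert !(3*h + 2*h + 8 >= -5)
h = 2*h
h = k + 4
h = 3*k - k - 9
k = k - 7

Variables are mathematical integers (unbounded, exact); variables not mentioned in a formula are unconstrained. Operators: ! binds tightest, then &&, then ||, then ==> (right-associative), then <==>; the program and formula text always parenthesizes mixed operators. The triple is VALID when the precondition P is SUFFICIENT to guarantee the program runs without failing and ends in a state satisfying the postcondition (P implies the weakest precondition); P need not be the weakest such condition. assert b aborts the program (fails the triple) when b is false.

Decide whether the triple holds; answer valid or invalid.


Working backward. After the program, h + k < 5 must hold.
Before k := k - 7: h + k < 12
Before h := 3*k - k - 9: 3*k < 21
Before h := k + 4: 3*k < 21
Before h := 2*h: 3*k < 21
Before assert !(3*h + 2*h + 8 >= -5): (!(5*h >= -13)) && 3*k < 21
The weakest precondition is (!(5*h >= -13)) && 3*k < 21.
Check whether 3*k < 21 && h == -3 implies it.
Every state satisfying the precondition satisfies the weakest precondition: the implication holds.
Answer: valid


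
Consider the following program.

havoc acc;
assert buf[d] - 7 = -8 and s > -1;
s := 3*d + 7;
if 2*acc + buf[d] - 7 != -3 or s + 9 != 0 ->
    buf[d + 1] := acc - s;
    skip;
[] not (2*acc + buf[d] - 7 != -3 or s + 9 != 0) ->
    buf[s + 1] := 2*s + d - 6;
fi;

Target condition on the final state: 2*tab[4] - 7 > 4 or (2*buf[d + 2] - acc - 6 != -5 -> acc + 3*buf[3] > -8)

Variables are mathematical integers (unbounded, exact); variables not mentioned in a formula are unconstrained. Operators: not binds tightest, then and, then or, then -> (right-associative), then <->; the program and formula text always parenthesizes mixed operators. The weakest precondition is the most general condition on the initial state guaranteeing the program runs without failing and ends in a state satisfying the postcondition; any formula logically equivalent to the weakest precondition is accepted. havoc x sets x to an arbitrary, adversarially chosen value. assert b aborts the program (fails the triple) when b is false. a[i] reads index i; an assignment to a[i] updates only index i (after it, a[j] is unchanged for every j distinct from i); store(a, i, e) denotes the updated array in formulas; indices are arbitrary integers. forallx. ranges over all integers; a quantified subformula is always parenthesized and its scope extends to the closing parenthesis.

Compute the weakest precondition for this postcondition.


Working backward. After the program, the postcondition 2*tab[4] - 7 > 4 or (2*buf[d + 2] - acc - 6 != -5 -> acc + 3*buf[3] > -8) must hold; in canonical form it is 2*tab[4] > 11 or (2*buf[d + 2] != acc + 1 -> 3*buf[3] + acc > -8).
Then branch requires 2*tab[4] > 11 or (2*store(buf, d + 1, acc - s)[d + 2] != acc + 1 -> 3*store(buf, d + 1, acc - s)[3] + acc > -8); else branch requires 2*tab[4] > 11 or (2*store(buf, s + 1, d + 2*s - 6)[d + 2] != acc + 1 -> 3*store(buf, s + 1, d + 2*s - 6)[3] + acc > -8).
Before the if: ((buf[d] + 2*acc != 4 or s != -9) -> (2*tab[4] > 11 or (2*store(buf, d + 1, acc - s)[d + 2] != acc + 1 -> 3*store(buf, d + 1, acc - s)[3] + acc > -8))) and ((not (buf[d] + 2*acc != 4 or s != -9)) -> (2*tab[4] > 11 or (2*store(buf, s + 1, d + 2*s - 6)[d + 2] != acc + 1 -> 3*store(buf, s + 1, d + 2*s - 6)[3] + acc > -8)))
Before s := 3*d + 7: ((buf[d] + 2*acc != 4 or 3*d != -16) -> (2*tab[4] > 11 or (2*store(buf, d + 1, acc - 3*d - 7)[d + 2] != acc + 1 -> 3*store(buf, d + 1, acc - 3*d - 7)[3] + acc > -8))) and ((not (buf[d] + 2*acc != 4 or 3*d != -16)) -> (2*tab[4] > 11 or (2*store(buf, 3*d + 8, 7*d + 8)[d + 2] != acc + 1 -> 3*store(buf, 3*d + 8, 7*d + 8)[3] + acc > -8)))
Before assert buf[d] - 7 = -8 and s > -1: buf[d] = -1 and s > -1 and ((buf[d] + 2*acc != 4 or 3*d != -16) -> (2*tab[4] > 11 or (2*store(buf, d + 1, acc - 3*d - 7)[d + 2] != acc + 1 -> 3*store(buf, d + 1, acc - 3*d - 7)[3] + acc > -8))) and ((not (buf[d] + 2*acc != 4 or 3*d != -16)) -> (2*tab[4] > 11 or (2*store(buf, 3*d + 8, 7*d + 8)[d + 2] != acc + 1 -> 3*store(buf, 3*d + 8, 7*d + 8)[3] + acc > -8)))
Before havoc acc: forall acc_1. (buf[d] = -1 and s > -1 and ((buf[d] + 2*acc_1 != 4 or 3*d != -16) -> (2*tab[4] > 11 or (2*store(buf, d + 1, acc_1 - 3*d - 7)[d + 2] != acc_1 + 1 -> 3*store(buf, d + 1, acc_1 - 3*d - 7)[3] + acc_1 > -8))) and ((not (buf[d] + 2*acc_1 != 4 or 3*d != -16)) -> (2*tab[4] > 11 or (2*store(buf, 3*d + 8, 7*d + 8)[d + 2] != acc_1 + 1 -> 3*store(buf, 3*d + 8, 7*d + 8)[3] + acc_1 > -8))))
Answer: WP = forall acc_1. (buf[d] = -1 and s > -1 and ((buf[d] + 2*acc_1 != 4 or 3*d != -16) -> (2*tab[4] > 11 or (2*store(buf, d + 1, acc_1 - 3*d - 7)[d + 2] != acc_1 + 1 -> 3*store(buf, d + 1, acc_1 - 3*d - 7)[3] + acc_1 > -8))) and ((not (buf[d] + 2*acc_1 != 4 or 3*d != -16)) -> (2*tab[4] > 11 or (2*store(buf, 3*d + 8, 7*d + 8)[d + 2] != acc_1 + 1 -> 3*store(buf, 3*d + 8, 7*d + 8)[3] + acc_1 > -8))))


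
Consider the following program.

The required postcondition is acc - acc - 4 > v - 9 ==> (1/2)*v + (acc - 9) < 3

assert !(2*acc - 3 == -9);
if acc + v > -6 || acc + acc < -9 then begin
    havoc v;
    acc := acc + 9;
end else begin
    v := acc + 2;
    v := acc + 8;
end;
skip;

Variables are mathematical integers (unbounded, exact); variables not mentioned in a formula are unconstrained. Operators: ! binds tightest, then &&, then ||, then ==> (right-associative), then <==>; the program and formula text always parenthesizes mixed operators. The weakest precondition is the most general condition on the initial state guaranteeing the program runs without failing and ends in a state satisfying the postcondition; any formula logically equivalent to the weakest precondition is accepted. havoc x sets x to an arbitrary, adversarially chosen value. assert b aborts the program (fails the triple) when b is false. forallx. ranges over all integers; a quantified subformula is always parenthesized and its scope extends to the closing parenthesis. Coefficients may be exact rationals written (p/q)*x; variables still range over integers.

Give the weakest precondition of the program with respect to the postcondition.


Working backward. After the program, the postcondition acc - acc - 4 > v - 9 ==> (1/2)*v + (acc - 9) < 3 must hold; in canonical form it is v < 5 ==> acc + (1/2)*v < 12.
Before skip: v < 5 ==> acc + (1/2)*v < 12
Then branch requires forall v_1. (v_1 < 5 ==> acc + (1/2)*v_1 < 3); else branch requires acc < -3 ==> (3/2)*acc < 8.
Before the if: ((acc + v > -6 || 2*acc < -9) ==> (forall v_1. (v_1 < 5 ==> acc + (1/2)*v_1 < 3))) && ((!(acc + v > -6 || 2*acc < -9)) ==> (acc < -3 ==> (3/2)*acc < 8))
Before assert !(2*acc - 3 == -9): (!(2*acc == -6)) && ((acc + v > -6 || 2*acc < -9) ==> (forall v_1. (v_1 < 5 ==> acc + (1/2)*v_1 < 3))) && ((!(acc + v > -6 || 2*acc < -9)) ==> (acc < -3 ==> (3/2)*acc < 8))
Answer: WP = (!(2*acc == -6)) && ((acc + v > -6 || 2*acc < -9) ==> (forall v_1. (v_1 < 5 ==> acc + (1/2)*v_1 < 3))) && ((!(acc + v > -6 || 2*acc < -9)) ==> (acc < -3 ==> (3/2)*acc < 8))


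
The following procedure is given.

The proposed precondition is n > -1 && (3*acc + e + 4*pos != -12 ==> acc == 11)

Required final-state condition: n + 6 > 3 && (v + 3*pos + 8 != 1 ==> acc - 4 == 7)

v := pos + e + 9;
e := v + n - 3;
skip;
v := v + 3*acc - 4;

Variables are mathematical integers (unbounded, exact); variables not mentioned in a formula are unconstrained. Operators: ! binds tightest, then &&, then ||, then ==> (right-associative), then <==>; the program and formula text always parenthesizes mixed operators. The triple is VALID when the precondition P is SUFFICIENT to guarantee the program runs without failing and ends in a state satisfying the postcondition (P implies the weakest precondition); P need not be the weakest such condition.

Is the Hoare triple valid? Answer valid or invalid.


Working backward. After the program, the postcondition n + 6 > 3 && (v + 3*pos + 8 != 1 ==> acc - 4 == 7) must hold; in canonical form it is n > -3 && (3*pos + v != -7 ==> acc == 11).
Before v := v + 3*acc - 4: n > -3 && (3*acc + 3*pos + v != -3 ==> acc == 11)
Before skip: n > -3 && (3*acc + 3*pos + v != -3 ==> acc == 11)
Before e := v + n - 3: n > -3 && (3*acc + 3*pos + v != -3 ==> acc == 11)
Before v := pos + e + 9: n > -3 && (3*acc + e + 4*pos != -12 ==> acc == 11)
The weakest precondition is n > -3 && (3*acc + e + 4*pos != -12 ==> acc == 11).
Check whether n > -1 && (3*acc + e + 4*pos != -12 ==> acc == 11) implies it.
Every state satisfying the precondition satisfies the weakest precondition: the implication holds.
Answer: valid


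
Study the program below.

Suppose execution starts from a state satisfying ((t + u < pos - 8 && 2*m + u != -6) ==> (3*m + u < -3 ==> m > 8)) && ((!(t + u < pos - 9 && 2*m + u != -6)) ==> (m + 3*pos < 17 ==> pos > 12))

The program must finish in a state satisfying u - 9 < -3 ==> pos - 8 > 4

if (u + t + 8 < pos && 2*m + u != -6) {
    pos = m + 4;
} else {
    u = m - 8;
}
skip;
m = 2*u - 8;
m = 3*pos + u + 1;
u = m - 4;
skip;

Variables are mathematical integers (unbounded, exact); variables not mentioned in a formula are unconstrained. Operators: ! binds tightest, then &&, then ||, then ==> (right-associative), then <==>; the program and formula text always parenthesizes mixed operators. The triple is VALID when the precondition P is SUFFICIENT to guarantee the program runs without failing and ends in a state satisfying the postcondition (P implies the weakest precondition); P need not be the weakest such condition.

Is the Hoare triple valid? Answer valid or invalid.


Working backward. After the program, the postcondition u - 9 < -3 ==> pos - 8 > 4 must hold; in canonical form it is u < 6 ==> pos > 12.
Before skip: u < 6 ==> pos > 12
Before u := m - 4: m < 10 ==> pos > 12
Before m := 3*pos + u + 1: 3*pos + u < 9 ==> pos > 12
Before m := 2*u - 8: 3*pos + u < 9 ==> pos > 12
Before skip: 3*pos + u < 9 ==> pos > 12
Then branch requires 3*m + u < -3 ==> m > 8; else branch requires m + 3*pos < 17 ==> pos > 12.
Before the if: ((t + u < pos - 8 && 2*m + u != -6) ==> (3*m + u < -3 ==> m > 8)) && ((!(t + u < pos - 8 && 2*m + u != -6)) ==> (m + 3*pos < 17 ==> pos > 12))
The weakest precondition is ((t + u < pos - 8 && 2*m + u != -6) ==> (3*m + u < -3 ==> m > 8)) && ((!(t + u < pos - 8 && 2*m + u != -6)) ==> (m + 3*pos < 17 ==> pos > 12)).
Check whether ((t + u < pos - 8 && 2*m + u != -6) ==> (3*m + u < -3 ==> m > 8)) && ((!(t + u < pos - 9 && 2*m + u != -6)) ==> (m + 3*pos < 17 ==> pos > 12)) implies it.
Every state satisfying the precondition satisfies the weakest precondition: the implication holds.
Answer: valid


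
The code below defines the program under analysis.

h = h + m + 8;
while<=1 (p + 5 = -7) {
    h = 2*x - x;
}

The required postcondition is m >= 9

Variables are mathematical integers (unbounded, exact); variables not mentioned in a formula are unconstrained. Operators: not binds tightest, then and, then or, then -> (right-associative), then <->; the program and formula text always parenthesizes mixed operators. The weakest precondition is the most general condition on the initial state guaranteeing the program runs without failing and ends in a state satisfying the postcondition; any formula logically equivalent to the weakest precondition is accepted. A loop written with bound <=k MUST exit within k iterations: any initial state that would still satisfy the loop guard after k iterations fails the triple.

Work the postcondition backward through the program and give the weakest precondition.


Working backward. After the program, m >= 9 must hold.
Before the loop (bound <=1), unroll the exhaustion recursion (WP_0 = exit-now case; WP_j = one more guarded iteration, up to j = 1):
  WP_0: (not (p = -12)) and m >= 9
  WP_1: (p = -12 -> ((not (p = -12)) and m >= 9)) and ((not (p = -12)) -> m >= 9)
So before the loop: (p = -12 -> ((not (p = -12)) and m >= 9)) and ((not (p = -12)) -> m >= 9)
Before h := h + m + 8: (p = -12 -> ((not (p = -12)) and m >= 9)) and ((not (p = -12)) -> m >= 9)
Answer: WP = (p = -12 -> ((not (p = -12)) and m >= 9)) and ((not (p = -12)) -> m >= 9)


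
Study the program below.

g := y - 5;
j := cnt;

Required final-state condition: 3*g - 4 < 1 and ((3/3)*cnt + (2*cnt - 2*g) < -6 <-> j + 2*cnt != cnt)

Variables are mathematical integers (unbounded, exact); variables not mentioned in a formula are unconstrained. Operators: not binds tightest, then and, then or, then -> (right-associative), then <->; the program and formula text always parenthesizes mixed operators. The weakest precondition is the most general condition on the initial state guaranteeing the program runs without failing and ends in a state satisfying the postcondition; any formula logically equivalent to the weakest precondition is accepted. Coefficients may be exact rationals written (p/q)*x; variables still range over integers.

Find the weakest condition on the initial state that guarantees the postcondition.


Working backward. After the program, the postcondition 3*g - 4 < 1 and ((3/3)*cnt + (2*cnt - 2*g) < -6 <-> j + 2*cnt != cnt) must hold; in canonical form it is 3*g < 5 and (3*cnt < 2*g - 6 <-> cnt + j != 0).
Before j := cnt: 3*g < 5 and (3*cnt < 2*g - 6 <-> 2*cnt != 0)
Before g := y - 5: 3*y < 20 and (3*cnt < 2*y - 16 <-> 2*cnt != 0)
Answer: WP = 3*y < 20 and (3*cnt < 2*y - 16 <-> 2*cnt != 0)


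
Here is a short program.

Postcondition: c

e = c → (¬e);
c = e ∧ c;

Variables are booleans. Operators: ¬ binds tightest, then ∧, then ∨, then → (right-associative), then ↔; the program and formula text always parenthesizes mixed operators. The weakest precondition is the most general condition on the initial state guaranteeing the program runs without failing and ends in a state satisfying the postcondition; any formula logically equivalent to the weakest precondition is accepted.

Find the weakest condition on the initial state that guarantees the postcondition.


Working backward. After the program, c must hold.
Before c := e ∧ c: e ∧ c
Before e := c → (¬e): (c → (¬e)) ∧ c
Answer: WP = (c → (¬e)) ∧ c


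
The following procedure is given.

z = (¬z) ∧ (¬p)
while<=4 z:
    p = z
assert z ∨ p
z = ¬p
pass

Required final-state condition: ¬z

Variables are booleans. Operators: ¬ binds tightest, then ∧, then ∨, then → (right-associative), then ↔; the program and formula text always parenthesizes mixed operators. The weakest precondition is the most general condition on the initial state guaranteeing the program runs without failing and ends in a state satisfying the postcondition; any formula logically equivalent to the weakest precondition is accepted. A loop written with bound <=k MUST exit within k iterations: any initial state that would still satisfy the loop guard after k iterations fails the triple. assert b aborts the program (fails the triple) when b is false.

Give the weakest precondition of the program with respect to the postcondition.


Working backward. After the program, ¬z must hold.
Before skip: ¬z
Before z := ¬p: p
Before assert z ∨ p: (z ∨ p) ∧ p
Before the loop (bound <=4), unroll the exhaustion recursion (WP_0 = exit-now case; WP_j = one more guarded iteration, up to j = 4):
  WP_0: (¬z) ∧ (z ∨ p) ∧ p
  WP_1: (¬z) ∧ ((¬z) → ((z ∨ p) ∧ p))
  WP_2: (z → ((¬z) ∧ ((¬z) → z))) ∧ ((¬z) → ((z ∨ p) ∧ p))
  WP_3: (z → ((z → ((¬z) ∧ ((¬z) → z))) ∧ ((¬z) → z))) ∧ ((¬z) → ((z ∨ p) ∧ p))
  WP_4: (z → ((z → ((z → ((¬z) ∧ ((¬z) → z))) ∧ ((¬z) → z))) ∧ ((¬z) → z))) ∧ ((¬z) → ((z ∨ p) ∧ p))
So before the loop: (z → ((z → ((z → ((¬z) ∧ ((¬z) → z))) ∧ ((¬z) → z))) ∧ ((¬z) → z))) ∧ ((¬z) → ((z ∨ p) ∧ p))
Before z := (¬z) ∧ (¬p): (((¬z) ∧ (¬p)) → ((((¬z) ∧ (¬p)) → ((((¬z) ∧ (¬p)) → ((¬((¬z) ∧ (¬p))) ∧ ((¬((¬z) ∧ (¬p))) → ((¬z) ∧ (¬p))))) ∧ ((¬((¬z) ∧ (¬p))) → ((¬z) ∧ (¬p))))) ∧ ((¬((¬z) ∧ (¬p))) → ((¬z) ∧ (¬p))))) ∧ ((¬((¬z) ∧ (¬p))) → ((((¬z) ∧ (¬p)) ∨ p) ∧ p))
Answer: WP = (((¬z) ∧ (¬p)) → ((((¬z) ∧ (¬p)) → ((((¬z) ∧ (¬p)) → ((¬((¬z) ∧ (¬p))) ∧ ((¬((¬z) ∧ (¬p))) → ((¬z) ∧ (¬p))))) ∧ ((¬((¬z) ∧ (¬p))) → ((¬z) ∧ (¬p))))) ∧ ((¬((¬z) ∧ (¬p))) → ((¬z) ∧ (¬p))))) ∧ ((¬((¬z) ∧ (¬p))) → ((((¬z) ∧ (¬p)) ∨ p) ∧ p))


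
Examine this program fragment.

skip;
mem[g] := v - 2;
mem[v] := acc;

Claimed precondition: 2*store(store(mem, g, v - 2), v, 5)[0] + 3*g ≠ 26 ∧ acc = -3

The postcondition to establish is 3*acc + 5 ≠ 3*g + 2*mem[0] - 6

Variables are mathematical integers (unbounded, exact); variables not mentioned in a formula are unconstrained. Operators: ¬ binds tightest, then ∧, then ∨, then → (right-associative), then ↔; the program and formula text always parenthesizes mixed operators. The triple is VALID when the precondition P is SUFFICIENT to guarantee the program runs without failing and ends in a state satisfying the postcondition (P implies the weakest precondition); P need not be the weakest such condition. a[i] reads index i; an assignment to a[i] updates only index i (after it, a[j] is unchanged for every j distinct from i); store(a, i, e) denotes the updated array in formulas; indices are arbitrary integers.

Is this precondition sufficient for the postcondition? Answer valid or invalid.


Working backward. After the program, the postcondition 3*acc + 5 ≠ 3*g + 2*mem[0] - 6 must hold; in canonical form it is 3*acc ≠ 2*mem[0] + 3*g - 11.
Before mem[v] := acc: 3*acc ≠ 2*store(mem, v, acc)[0] + 3*g - 11
Before mem[g] := v - 2: 3*acc ≠ 2*store(store(mem, g, v - 2), v, acc)[0] + 3*g - 11
Before skip: 3*acc ≠ 2*store(store(mem, g, v - 2), v, acc)[0] + 3*g - 11
The weakest precondition is 3*acc ≠ 2*store(store(mem, g, v - 2), v, acc)[0] + 3*g - 11.
Check whether 2*store(store(mem, g, v - 2), v, 5)[0] + 3*g ≠ 26 ∧ acc = -3 implies it.
Countermodel: at the initial state acc = -3, g = 2, mem = {[-11795] = 3, [0] = -2, [2] = 3, elsewhere 3}, v = -11795, the precondition holds but the weakest precondition fails.
Answer: invalid


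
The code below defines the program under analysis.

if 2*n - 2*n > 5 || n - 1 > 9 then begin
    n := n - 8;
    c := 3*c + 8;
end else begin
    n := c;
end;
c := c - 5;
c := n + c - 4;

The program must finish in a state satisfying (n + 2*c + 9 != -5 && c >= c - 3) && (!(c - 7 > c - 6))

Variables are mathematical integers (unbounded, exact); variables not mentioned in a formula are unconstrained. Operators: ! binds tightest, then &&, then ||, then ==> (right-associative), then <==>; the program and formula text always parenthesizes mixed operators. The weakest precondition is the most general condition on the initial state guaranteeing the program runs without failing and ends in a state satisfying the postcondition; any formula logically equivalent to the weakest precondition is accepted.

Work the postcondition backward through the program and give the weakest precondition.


Working backward. After the program, the postcondition (n + 2*c + 9 != -5 && c >= c - 3) && (!(c - 7 > c - 6)) must hold; in canonical form it is 2*c + n != -14.
Before c := n + c - 4: 2*c + 3*n != -6
Before c := c - 5: 2*c + 3*n != 4
Then branch requires 6*c + 3*n != 12; else branch requires 5*c != 4.
Before the if: (n > 10 ==> 6*c + 3*n != 12) && ((!(n > 10)) ==> 5*c != 4)
Answer: WP = (n > 10 ==> 6*c + 3*n != 12) && ((!(n > 10)) ==> 5*c != 4)


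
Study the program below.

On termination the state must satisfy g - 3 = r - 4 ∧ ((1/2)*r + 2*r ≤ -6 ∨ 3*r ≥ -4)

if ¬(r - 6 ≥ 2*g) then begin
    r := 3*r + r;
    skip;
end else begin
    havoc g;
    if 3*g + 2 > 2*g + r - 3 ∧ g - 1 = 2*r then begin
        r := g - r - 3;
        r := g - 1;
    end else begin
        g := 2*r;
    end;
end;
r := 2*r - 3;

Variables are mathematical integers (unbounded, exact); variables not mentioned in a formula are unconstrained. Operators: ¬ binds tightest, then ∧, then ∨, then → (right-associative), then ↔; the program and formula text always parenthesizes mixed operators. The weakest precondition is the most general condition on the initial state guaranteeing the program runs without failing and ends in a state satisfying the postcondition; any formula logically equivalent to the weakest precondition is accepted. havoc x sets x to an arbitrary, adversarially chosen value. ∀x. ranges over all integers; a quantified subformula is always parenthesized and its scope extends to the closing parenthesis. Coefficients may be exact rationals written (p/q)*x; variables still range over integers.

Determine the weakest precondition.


Working backward. After the program, the postcondition g - 3 = r - 4 ∧ ((1/2)*r + 2*r ≤ -6 ∨ 3*r ≥ -4) must hold; in canonical form it is g = r - 1 ∧ ((5/2)*r ≤ -6 ∨ 3*r ≥ -4).
Before r := 2*r - 3: g = 2*r - 4 ∧ (5*r ≤ 3/2 ∨ 6*r ≥ 5)
Then branch requires g = 8*r - 4 ∧ (20*r ≤ 3/2 ∨ 24*r ≥ 5); else branch requires ∀g_1. (((g_1 > r - 5 ∧ g_1 = 2*r + 1) → (g_1 = 6 ∧ (5*g_1 ≤ 13/2 ∨ 6*g_1 ≥ 11))) ∧ g_1 > r - 5 ∧ g_1 = 2*r + 1).
Before the if: ((¬(r ≥ 2*g + 6)) → (g = 8*r - 4 ∧ (20*r ≤ 3/2 ∨ 24*r ≥ 5))) ∧ (r ≥ 2*g + 6 → (∀g_1. (((g_1 > r - 5 ∧ g_1 = 2*r + 1) → (g_1 = 6 ∧ (5*g_1 ≤ 13/2 ∨ 6*g_1 ≥ 11))) ∧ g_1 > r - 5 ∧ g_1 = 2*r + 1)))
Answer: WP = ((¬(r ≥ 2*g + 6)) → (g = 8*r - 4 ∧ (20*r ≤ 3/2 ∨ 24*r ≥ 5))) ∧ (r ≥ 2*g + 6 → (∀g_1. (((g_1 > r - 5 ∧ g_1 = 2*r + 1) → (g_1 = 6 ∧ (5*g_1 ≤ 13/2 ∨ 6*g_1 ≥ 11))) ∧ g_1 > r - 5 ∧ g_1 = 2*r + 1)))


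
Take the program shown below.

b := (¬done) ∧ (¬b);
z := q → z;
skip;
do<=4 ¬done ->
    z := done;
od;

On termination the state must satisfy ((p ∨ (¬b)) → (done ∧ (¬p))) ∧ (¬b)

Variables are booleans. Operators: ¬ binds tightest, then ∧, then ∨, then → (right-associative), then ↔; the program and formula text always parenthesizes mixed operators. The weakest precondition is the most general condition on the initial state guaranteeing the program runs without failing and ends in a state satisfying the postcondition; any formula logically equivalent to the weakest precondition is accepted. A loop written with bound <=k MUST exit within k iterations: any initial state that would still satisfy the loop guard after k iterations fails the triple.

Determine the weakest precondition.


Working backward. After the program, ((p ∨ (¬b)) → (done ∧ (¬p))) ∧ (¬b) must hold.
Before the loop (bound <=4), unroll the exhaustion recursion (WP_0 = exit-now case; WP_j = one more guarded iteration, up to j = 4):
  WP_0: done ∧ ((p ∨ (¬b)) → (done ∧ (¬p))) ∧ (¬b)
  WP_1: ((¬done) → (done ∧ ((p ∨ (¬b)) → (done ∧ (¬p))) ∧ (¬b))) ∧ (done → (((p ∨ (¬b)) → (done ∧ (¬p))) ∧ (¬b)))
  WP_2: ((¬done) → (((¬done) → (done ∧ ((p ∨ (¬b)) → (done ∧ (¬p))) ∧ (¬b))) ∧ (done → (((p ∨ (¬b)) → (done ∧ (¬p))) ∧ (¬b))))) ∧ (done → (((p ∨ (¬b)) → (done ∧ (¬p))) ∧ (¬b)))
  WP_3: ((¬done) → (((¬done) → (((¬done) → (done ∧ ((p ∨ (¬b)) → (done ∧ (¬p))) ∧ (¬b))) ∧ (done → (((p ∨ (¬b)) → (done ∧ (¬p))) ∧ (¬b))))) ∧ (done → (((p ∨ (¬b)) → (done ∧ (¬p))) ∧ (¬b))))) ∧ (done → (((p ∨ (¬b)) → (done ∧ (¬p))) ∧ (¬b)))
  WP_4: ((¬done) → (((¬done) → (((¬done) → (((¬done) → (done ∧ ((p ∨ (¬b)) → (done ∧ (¬p))) ∧ (¬b))) ∧ (done → (((p ∨ (¬b)) → (done ∧ (¬p))) ∧ (¬b))))) ∧ (done → (((p ∨ (¬b)) → (done ∧ (¬p))) ∧ (¬b))))) ∧ (done → (((p ∨ (¬b)) → (done ∧ (¬p))) ∧ (¬b))))) ∧ (done → (((p ∨ (¬b)) → (done ∧ (¬p))) ∧ (¬b)))
So before the loop: ((¬done) → (((¬done) → (((¬done) → (((¬done) → (done ∧ ((p ∨ (¬b)) → (done ∧ (¬p))) ∧ (¬b))) ∧ (done → (((p ∨ (¬b)) → (done ∧ (¬p))) ∧ (¬b))))) ∧ (done → (((p ∨ (¬b)) → (done ∧ (¬p))) ∧ (¬b))))) ∧ (done → (((p ∨ (¬b)) → (done ∧ (¬p))) ∧ (¬b))))) ∧ (done → (((p ∨ (¬b)) → (done ∧ (¬p))) ∧ (¬b)))
Before skip: ((¬done) → (((¬done) → (((¬done) → (((¬done) → (done ∧ ((p ∨ (¬b)) → (done ∧ (¬p))) ∧ (¬b))) ∧ (done → (((p ∨ (¬b)) → (done ∧ (¬p))) ∧ (¬b))))) ∧ (done → (((p ∨ (¬b)) → (done ∧ (¬p))) ∧ (¬b))))) ∧ (done → (((p ∨ (¬b)) → (done ∧ (¬p))) ∧ (¬b))))) ∧ (done → (((p ∨ (¬b)) → (done ∧ (¬p))) ∧ (¬b)))
Before z := q → z: ((¬done) → (((¬done) → (((¬done) → (((¬done) → (done ∧ ((p ∨ (¬b)) → (done ∧ (¬p))) ∧ (¬b))) ∧ (done → (((p ∨ (¬b)) → (done ∧ (¬p))) ∧ (¬b))))) ∧ (done → (((p ∨ (¬b)) → (done ∧ (¬p))) ∧ (¬b))))) ∧ (done → (((p ∨ (¬b)) → (done ∧ (¬p))) ∧ (¬b))))) ∧ (done → (((p ∨ (¬b)) → (done ∧ (¬p))) ∧ (¬b)))
Before b := (¬done) ∧ (¬b): ((¬done) → (((¬done) → (((¬done) → (((¬done) → (done ∧ ((p ∨ (¬((¬done) ∧ (¬b)))) → (done ∧ (¬p))) ∧ (¬((¬done) ∧ (¬b))))) ∧ (done → (((p ∨ (¬((¬done) ∧ (¬b)))) → (done ∧ (¬p))) ∧ (¬((¬done) ∧ (¬b))))))) ∧ (done → (((p ∨ (¬((¬done) ∧ (¬b)))) → (done ∧ (¬p))) ∧ (¬((¬done) ∧ (¬b))))))) ∧ (done → (((p ∨ (¬((¬done) ∧ (¬b)))) → (done ∧ (¬p))) ∧ (¬((¬done) ∧ (¬b))))))) ∧ (done → (((p ∨ (¬((¬done) ∧ (¬b)))) → (done ∧ (¬p))) ∧ (¬((¬done) ∧ (¬b)))))
Answer: WP = ((¬done) → (((¬done) → (((¬done) → (((¬done) → (done ∧ ((p ∨ (¬((¬done) ∧ (¬b)))) → (done ∧ (¬p))) ∧ (¬((¬done) ∧ (¬b))))) ∧ (done → (((p ∨ (¬((¬done) ∧ (¬b)))) → (done ∧ (¬p))) ∧ (¬((¬done) ∧ (¬b))))))) ∧ (done → (((p ∨ (¬((¬done) ∧ (¬b)))) → (done ∧ (¬p))) ∧ (¬((¬done) ∧ (¬b))))))) ∧ (done → (((p ∨ (¬((¬done) ∧ (¬b)))) → (done ∧ (¬p))) ∧ (¬((¬done) ∧ (¬b))))))) ∧ (done → (((p ∨ (¬((¬done) ∧ (¬b)))) → (done ∧ (¬p))) ∧ (¬((¬done) ∧ (¬b)))))


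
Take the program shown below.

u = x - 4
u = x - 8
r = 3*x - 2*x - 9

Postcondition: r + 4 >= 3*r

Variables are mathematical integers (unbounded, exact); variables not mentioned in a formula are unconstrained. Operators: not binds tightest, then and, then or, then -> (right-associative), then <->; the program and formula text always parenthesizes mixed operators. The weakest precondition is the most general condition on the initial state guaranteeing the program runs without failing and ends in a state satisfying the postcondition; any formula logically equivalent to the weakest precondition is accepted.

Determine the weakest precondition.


Working backward. After the program, the postcondition r + 4 >= 3*r must hold; in canonical form it is 2*r <= 4.
Before r := 3*x - 2*x - 9: 2*x <= 22
Before u := x - 8: 2*x <= 22
Before u := x - 4: 2*x <= 22
Answer: WP = 2*x <= 22


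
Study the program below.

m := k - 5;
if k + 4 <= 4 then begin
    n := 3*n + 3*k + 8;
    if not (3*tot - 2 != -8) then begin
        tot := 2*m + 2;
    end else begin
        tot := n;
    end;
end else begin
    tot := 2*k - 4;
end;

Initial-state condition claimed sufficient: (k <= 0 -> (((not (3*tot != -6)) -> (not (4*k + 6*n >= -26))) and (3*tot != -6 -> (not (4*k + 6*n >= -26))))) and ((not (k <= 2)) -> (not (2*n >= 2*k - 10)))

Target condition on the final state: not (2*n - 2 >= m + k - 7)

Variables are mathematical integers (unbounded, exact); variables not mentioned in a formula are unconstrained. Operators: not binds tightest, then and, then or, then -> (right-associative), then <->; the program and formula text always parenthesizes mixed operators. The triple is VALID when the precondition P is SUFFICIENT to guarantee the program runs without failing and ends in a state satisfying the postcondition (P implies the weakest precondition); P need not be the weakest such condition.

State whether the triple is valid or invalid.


Working backward. After the program, the postcondition not (2*n - 2 >= m + k - 7) must hold; in canonical form it is not (2*n >= k + m - 5).
Then branch requires ((not (3*tot != -6)) -> (not (5*k + 6*n >= m - 21))) and (3*tot != -6 -> (not (5*k + 6*n >= m - 21))); else branch requires not (2*n >= k + m - 5).
Before the if: (k <= 0 -> (((not (3*tot != -6)) -> (not (5*k + 6*n >= m - 21))) and (3*tot != -6 -> (not (5*k + 6*n >= m - 21))))) and ((not (k <= 0)) -> (not (2*n >= k + m - 5)))
Before m := k - 5: (k <= 0 -> (((not (3*tot != -6)) -> (not (4*k + 6*n >= -26))) and (3*tot != -6 -> (not (4*k + 6*n >= -26))))) and ((not (k <= 0)) -> (not (2*n >= 2*k - 10)))
The weakest precondition is (k <= 0 -> (((not (3*tot != -6)) -> (not (4*k + 6*n >= -26))) and (3*tot != -6 -> (not (4*k + 6*n >= -26))))) and ((not (k <= 0)) -> (not (2*n >= 2*k - 10))).
Check whether (k <= 0 -> (((not (3*tot != -6)) -> (not (4*k + 6*n >= -26))) and (3*tot != -6 -> (not (4*k + 6*n >= -26))))) and ((not (k <= 2)) -> (not (2*n >= 2*k - 10))) implies it.
Countermodel: at the initial state k = 1, n = 0, tot = 0, the precondition holds but the weakest precondition fails.
Answer: invalid


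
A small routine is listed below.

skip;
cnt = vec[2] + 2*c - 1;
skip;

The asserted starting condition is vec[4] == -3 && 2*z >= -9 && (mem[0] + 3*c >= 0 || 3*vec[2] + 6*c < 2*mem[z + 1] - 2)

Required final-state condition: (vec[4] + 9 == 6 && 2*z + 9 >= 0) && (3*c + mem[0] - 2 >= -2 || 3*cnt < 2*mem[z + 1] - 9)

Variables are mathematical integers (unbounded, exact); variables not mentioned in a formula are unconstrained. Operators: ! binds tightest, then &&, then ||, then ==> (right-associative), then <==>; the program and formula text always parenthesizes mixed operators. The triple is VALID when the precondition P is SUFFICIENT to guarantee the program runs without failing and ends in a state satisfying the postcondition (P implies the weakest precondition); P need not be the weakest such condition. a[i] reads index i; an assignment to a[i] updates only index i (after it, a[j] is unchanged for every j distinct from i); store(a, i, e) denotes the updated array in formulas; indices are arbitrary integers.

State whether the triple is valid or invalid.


Working backward. After the program, the postcondition (vec[4] + 9 == 6 && 2*z + 9 >= 0) && (3*c + mem[0] - 2 >= -2 || 3*cnt < 2*mem[z + 1] - 9) must hold; in canonical form it is vec[4] == -3 && 2*z >= -9 && (mem[0] + 3*c >= 0 || 3*cnt < 2*mem[z + 1] - 9).
Before skip: vec[4] == -3 && 2*z >= -9 && (mem[0] + 3*c >= 0 || 3*cnt < 2*mem[z + 1] - 9)
Before cnt := vec[2] + 2*c - 1: vec[4] == -3 && 2*z >= -9 && (mem[0] + 3*c >= 0 || 3*vec[2] + 6*c < 2*mem[z + 1] - 6)
Before skip: vec[4] == -3 && 2*z >= -9 && (mem[0] + 3*c >= 0 || 3*vec[2] + 6*c < 2*mem[z + 1] - 6)
The weakest precondition is vec[4] == -3 && 2*z >= -9 && (mem[0] + 3*c >= 0 || 3*vec[2] + 6*c < 2*mem[z + 1] - 6).
Check whether vec[4] == -3 && 2*z >= -9 && (mem[0] + 3*c >= 0 || 3*vec[2] + 6*c < 2*mem[z + 1] - 2) implies it.
Countermodel: at the initial state c = 0, mem = {[0] = -1, [1] = 21123, [2] = -1, [4] = -1, elsewhere -1}, vec = {[0] = -3, [1] = -3, [2] = 14081, [4] = -3, elsewhere -3}, z = 0, the precondition holds but the weakest precondition fails.
Answer: invalid


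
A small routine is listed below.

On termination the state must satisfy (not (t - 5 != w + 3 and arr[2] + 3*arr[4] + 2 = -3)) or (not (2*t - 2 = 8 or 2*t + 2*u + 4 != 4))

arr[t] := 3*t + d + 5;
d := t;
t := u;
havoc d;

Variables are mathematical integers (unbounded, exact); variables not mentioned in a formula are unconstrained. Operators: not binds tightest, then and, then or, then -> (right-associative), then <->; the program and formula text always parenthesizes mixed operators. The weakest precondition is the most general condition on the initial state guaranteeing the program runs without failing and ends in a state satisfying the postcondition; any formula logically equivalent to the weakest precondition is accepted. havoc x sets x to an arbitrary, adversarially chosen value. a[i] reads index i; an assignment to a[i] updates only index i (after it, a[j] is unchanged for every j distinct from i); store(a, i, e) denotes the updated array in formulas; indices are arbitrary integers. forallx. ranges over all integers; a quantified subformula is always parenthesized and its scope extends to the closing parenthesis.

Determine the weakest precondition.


Working backward. After the program, the postcondition (not (t - 5 != w + 3 and arr[2] + 3*arr[4] + 2 = -3)) or (not (2*t - 2 = 8 or 2*t + 2*u + 4 != 4)) must hold; in canonical form it is (not (t != w + 8 and arr[2] + 3*arr[4] = -5)) or (not (2*t = 10 or 2*t + 2*u != 0)).
Before havoc d: (not (t != w + 8 and arr[2] + 3*arr[4] = -5)) or (not (2*t = 10 or 2*t + 2*u != 0))
Before t := u: (not (u != w + 8 and arr[2] + 3*arr[4] = -5)) or (not (2*u = 10 or 4*u != 0))
Before d := t: (not (u != w + 8 and arr[2] + 3*arr[4] = -5)) or (not (2*u = 10 or 4*u != 0))
Before arr[t] := 3*t + d + 5: (not (u != w + 8 and store(arr, t, d + 3*t + 5)[2] + 3*store(arr, t, d + 3*t + 5)[4] = -5)) or (not (2*u = 10 or 4*u != 0))
Answer: WP = (not (u != w + 8 and store(arr, t, d + 3*t + 5)[2] + 3*store(arr, t, d + 3*t + 5)[4] = -5)) or (not (2*u = 10 or 4*u != 0))


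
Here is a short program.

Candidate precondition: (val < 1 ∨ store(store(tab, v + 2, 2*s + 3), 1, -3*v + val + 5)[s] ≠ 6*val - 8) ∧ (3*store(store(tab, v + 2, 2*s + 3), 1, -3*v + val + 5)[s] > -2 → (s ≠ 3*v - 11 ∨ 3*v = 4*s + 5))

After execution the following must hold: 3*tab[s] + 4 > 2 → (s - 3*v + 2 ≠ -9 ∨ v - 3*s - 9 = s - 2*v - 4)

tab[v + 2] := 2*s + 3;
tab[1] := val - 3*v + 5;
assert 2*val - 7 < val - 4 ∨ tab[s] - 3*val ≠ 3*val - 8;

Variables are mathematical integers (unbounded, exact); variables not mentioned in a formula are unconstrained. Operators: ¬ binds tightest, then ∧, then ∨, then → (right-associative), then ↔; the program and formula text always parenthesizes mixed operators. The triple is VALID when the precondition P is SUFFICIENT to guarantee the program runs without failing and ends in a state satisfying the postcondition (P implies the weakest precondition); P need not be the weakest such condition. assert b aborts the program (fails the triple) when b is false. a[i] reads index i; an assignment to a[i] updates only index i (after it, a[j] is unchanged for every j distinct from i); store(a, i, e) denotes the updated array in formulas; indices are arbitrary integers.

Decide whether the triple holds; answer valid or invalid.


Working backward. After the program, the postcondition 3*tab[s] + 4 > 2 → (s - 3*v + 2 ≠ -9 ∨ v - 3*s - 9 = s - 2*v - 4) must hold; in canonical form it is 3*tab[s] > -2 → (s ≠ 3*v - 11 ∨ 3*v = 4*s + 5).
Before assert 2*val - 7 < val - 4 ∨ tab[s] - 3*val ≠ 3*val - 8: (val < 3 ∨ tab[s] ≠ 6*val - 8) ∧ (3*tab[s] > -2 → (s ≠ 3*v - 11 ∨ 3*v = 4*s + 5))
Before tab[1] := val - 3*v + 5: (val < 3 ∨ store(tab, 1, -3*v + val + 5)[s] ≠ 6*val - 8) ∧ (3*store(tab, 1, -3*v + val + 5)[s] > -2 → (s ≠ 3*v - 11 ∨ 3*v = 4*s + 5))
Before tab[v + 2] := 2*s + 3: (val < 3 ∨ store(store(tab, v + 2, 2*s + 3), 1, -3*v + val + 5)[s] ≠ 6*val - 8) ∧ (3*store(store(tab, v + 2, 2*s + 3), 1, -3*v + val + 5)[s] > -2 → (s ≠ 3*v - 11 ∨ 3*v = 4*s + 5))
The weakest precondition is (val < 3 ∨ store(store(tab, v + 2, 2*s + 3), 1, -3*v + val + 5)[s] ≠ 6*val - 8) ∧ (3*store(store(tab, v + 2, 2*s + 3), 1, -3*v + val + 5)[s] > -2 → (s ≠ 3*v - 11 ∨ 3*v = 4*s + 5)).
Check whether (val < 1 ∨ store(store(tab, v + 2, 2*s + 3), 1, -3*v + val + 5)[s] ≠ 6*val - 8) ∧ (3*store(store(tab, v + 2, 2*s + 3), 1, -3*v + val + 5)[s] > -2 → (s ≠ 3*v - 11 ∨ 3*v = 4*s + 5)) implies it.
Every state satisfying the precondition satisfies the weakest precondition: the implication holds.
Answer: valid


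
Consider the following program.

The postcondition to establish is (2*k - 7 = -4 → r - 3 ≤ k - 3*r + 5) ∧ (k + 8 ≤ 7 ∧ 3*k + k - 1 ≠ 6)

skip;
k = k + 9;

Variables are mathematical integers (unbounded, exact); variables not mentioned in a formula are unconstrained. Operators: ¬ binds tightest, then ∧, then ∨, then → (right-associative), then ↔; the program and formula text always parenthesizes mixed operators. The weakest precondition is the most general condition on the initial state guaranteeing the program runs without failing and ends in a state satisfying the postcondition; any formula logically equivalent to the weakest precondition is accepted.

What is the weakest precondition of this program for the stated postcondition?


Working backward. After the program, the postcondition (2*k - 7 = -4 → r - 3 ≤ k - 3*r + 5) ∧ (k + 8 ≤ 7 ∧ 3*k + k - 1 ≠ 6) must hold; in canonical form it is (2*k = 3 → 4*r ≤ k + 8) ∧ k ≤ -1 ∧ 4*k ≠ 7.
Before k := k + 9: (2*k = -15 → 4*r ≤ k + 17) ∧ k ≤ -10 ∧ 4*k ≠ -29
Before skip: (2*k = -15 → 4*r ≤ k + 17) ∧ k ≤ -10 ∧ 4*k ≠ -29
Answer: WP = (2*k = -15 → 4*r ≤ k + 17) ∧ k ≤ -10 ∧ 4*k ≠ -29
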